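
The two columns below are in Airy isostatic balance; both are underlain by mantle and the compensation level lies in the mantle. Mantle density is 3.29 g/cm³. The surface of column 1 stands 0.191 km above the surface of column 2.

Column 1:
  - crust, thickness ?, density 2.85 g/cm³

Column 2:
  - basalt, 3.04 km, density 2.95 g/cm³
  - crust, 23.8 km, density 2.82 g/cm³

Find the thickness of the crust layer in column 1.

Take the compensation level at the base of the deeper column (depth z_c below the surface of column 1) and equate Σ ρ_i t_i down to z_c; mantle fills any gap and the z_c terms cancel.
Column 1: x×2.85 + (z_c − 0 − x)×3.29
Column 2: 0.191×0 + 3.04×2.95 + 23.8×2.82 + (z_c − 0.191 − 26.84)×3.29
The z_c×3.29 term appears on both sides and cancels. Collect the known terms of each column as K = Σ(ρt)_known − 3.29 × (depth of known layers): K_1 = 0 − 3.29×0 = 0; K_2 = 76.084 − 3.29×(0.191 + 26.84) = −12.84799.
Balance: K_1 − x×(3.29 − 2.85) = K_2, so x = (K_1 − K_2)/(3.29 − 2.85) = 12.848/0.44 = 29.2 km.

29.2 km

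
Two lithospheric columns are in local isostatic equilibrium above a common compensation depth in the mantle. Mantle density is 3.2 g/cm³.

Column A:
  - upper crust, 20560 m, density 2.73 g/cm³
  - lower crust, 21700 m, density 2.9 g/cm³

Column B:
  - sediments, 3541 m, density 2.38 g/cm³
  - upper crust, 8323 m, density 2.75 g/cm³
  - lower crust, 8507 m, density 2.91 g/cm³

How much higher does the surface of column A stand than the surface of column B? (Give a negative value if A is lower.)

2210 m

For any compensation level in the mantle, the mantle terms cancel and isostasy reduces to e = (Σt_A − Σt_B) − (Σ(ρt)_A − Σ(ρt)_B) / ρ_m.
Σt_A = 42260 m; Σt_B = 20371 m; Σ(ρt)_A = 119058.8; Σ(ρt)_B = 56071.2 (in m·g/cm³).
e = (42260 − 20371) − (119058.8 − 56071.2) / 3.2 = 2210 m.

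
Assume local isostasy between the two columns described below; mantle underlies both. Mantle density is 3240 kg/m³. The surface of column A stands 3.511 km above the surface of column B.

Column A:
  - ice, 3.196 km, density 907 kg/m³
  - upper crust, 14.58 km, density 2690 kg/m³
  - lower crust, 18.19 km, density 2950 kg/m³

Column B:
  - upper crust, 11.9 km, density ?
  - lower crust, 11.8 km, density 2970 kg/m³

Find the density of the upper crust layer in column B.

Take the compensation level at the base of the deeper column (depth z_c below the surface of column A) and equate Σ ρ_i t_i down to z_c; mantle fills any gap and the z_c terms cancel.
Column A: 3.196×907 + 14.58×2690 + 18.19×2950 + (z_c − 35.966)×3240
Column B: 3.511×0 + 11.9×ρ + 11.8×2970 + (z_c − 3.511 − 23.7)×3240
The z_c×3240 term appears on both sides and cancels. Collect the known terms of each column as K = Σ(ρt)_known − 3240 × (depth of known layers): K_A = 95779.472 − 3240×35.966 = −20750.368; K_B = 35046 − 3240×(3.511 + 23.7) = −53117.64.
Balance: K_A = K_B + 11.9×ρ, so ρ = (K_A − K_B)/11.9 = 32367.3/11.9 = 2720 kg/m³.

2720 kg/m³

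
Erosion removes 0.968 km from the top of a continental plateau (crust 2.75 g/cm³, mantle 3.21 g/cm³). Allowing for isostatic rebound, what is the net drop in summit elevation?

Rebound u = e ρ_c/ρ_m = 0.968 km × 2.75/3.21 = 0.8293 km.
Net surface drop = e − u = 0.968 km − 0.8293 km = e (ρ_m − ρ_c)/ρ_m = 0.139 km.

0.139 km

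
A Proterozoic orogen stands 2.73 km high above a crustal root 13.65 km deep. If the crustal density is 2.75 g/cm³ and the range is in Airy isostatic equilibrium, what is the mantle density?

3.3 g/cm³

Airy balance: ρ_c h = (ρ_m − ρ_c) r → ρ_m = ρ_c (1 + h/r).
ρ_m = 2.75 × (1 + 2.73 km/13.65 km) = 3.3 g/cm³.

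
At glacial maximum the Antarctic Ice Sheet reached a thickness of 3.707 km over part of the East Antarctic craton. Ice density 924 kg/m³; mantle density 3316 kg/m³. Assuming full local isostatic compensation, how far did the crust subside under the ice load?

Equating mass per unit area of the two columns: the ice load ρ_ice t is balanced by mantle displaced below, ρ_m s.
s = t ρ_ice / ρ_m = 3.707 km × 924/3316 = 1.03 km.

1.03 km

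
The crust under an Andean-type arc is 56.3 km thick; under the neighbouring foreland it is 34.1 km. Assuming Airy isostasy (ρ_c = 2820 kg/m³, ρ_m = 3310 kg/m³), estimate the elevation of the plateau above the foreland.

3.29 km

Excess crust Δ = 56.3 km − 34.1 km = 22.2 km, split between elevation h and root r with h + r = Δ.
Airy balance ρ_c h = (ρ_m − ρ_c) r gives r = h ρ_c/(ρ_m − ρ_c), so h (1 + ρ_c/(ρ_m − ρ_c)) = Δ, i.e. h = Δ (ρ_m − ρ_c)/ρ_m.
h = 22.2 km × 490/3310 = 3.29 km.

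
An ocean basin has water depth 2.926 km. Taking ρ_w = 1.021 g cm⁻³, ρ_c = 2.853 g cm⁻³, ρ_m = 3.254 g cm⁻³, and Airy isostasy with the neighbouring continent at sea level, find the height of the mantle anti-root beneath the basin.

13.4 km

In Airy isostatic equilibrium: replacing crust with seawater at the top is compensated by replacing crust with mantle at the base: d (ρ_c − ρ_w) = a (ρ_m − ρ_c).
a = d (ρ_c − ρ_w)/(ρ_m − ρ_c) = 2.926 km × 1.832/0.401 = 13.4 km.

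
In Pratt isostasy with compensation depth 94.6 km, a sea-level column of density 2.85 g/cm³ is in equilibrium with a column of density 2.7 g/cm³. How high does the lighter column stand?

5.26 km

ρ_ref D = ρ (D + h) → h = D (ρ_ref − ρ)/ρ.
h = 94.6 km × (2.85 − 2.7)/2.7 = 5.26 km.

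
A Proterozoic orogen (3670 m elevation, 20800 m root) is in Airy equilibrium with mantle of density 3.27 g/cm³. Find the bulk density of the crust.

2.78 g/cm³

ρ_c h = (ρ_m − ρ_c) r → ρ_c (h + r) = ρ_m r → ρ_c = ρ_m r / (h + r).
ρ_c = 3.27 × 20800 m / (3670 m + 20800 m) = 2.78 g/cm³.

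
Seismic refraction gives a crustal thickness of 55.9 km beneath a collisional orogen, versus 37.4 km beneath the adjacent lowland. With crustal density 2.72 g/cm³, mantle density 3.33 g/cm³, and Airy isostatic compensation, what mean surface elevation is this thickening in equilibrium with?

Excess crust Δ = 55.9 km − 37.4 km = 18.5 km, split between elevation h and root r with h + r = Δ.
Airy balance ρ_c h = (ρ_m − ρ_c) r gives r = h ρ_c/(ρ_m − ρ_c), so h (1 + ρ_c/(ρ_m − ρ_c)) = Δ, i.e. h = Δ (ρ_m − ρ_c)/ρ_m.
h = 18.5 km × 0.61/3.33 = 3.39 km.

3.39 km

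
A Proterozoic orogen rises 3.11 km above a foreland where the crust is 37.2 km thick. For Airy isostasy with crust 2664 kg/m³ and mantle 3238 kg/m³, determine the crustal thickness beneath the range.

54.7 km

Root depth r = h ρ_c / (ρ_m − ρ_c) = 3.11 km × 2664 / 574 = 14.43 km.
Total thickness = T + h + r = 37.2 km + 3.11 km + 14.43 km = 54.7 km.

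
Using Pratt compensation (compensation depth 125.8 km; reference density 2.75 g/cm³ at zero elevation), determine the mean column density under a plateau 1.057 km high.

Pratt balance: ρ_ref D = ρ (D + h).
ρ = ρ_ref D/(D + h) = 2.75 × 125.8 km/(125.8 km + 1.057 km) = 2.73 g/cm³.

2.73 g/cm³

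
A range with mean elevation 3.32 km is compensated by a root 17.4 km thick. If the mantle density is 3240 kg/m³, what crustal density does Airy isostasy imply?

2720 kg/m³

ρ_c h = (ρ_m − ρ_c) r → ρ_c (h + r) = ρ_m r → ρ_c = ρ_m r / (h + r).
ρ_c = 3240 × 17.4 km / (3.32 km + 17.4 km) = 2720 kg/m³.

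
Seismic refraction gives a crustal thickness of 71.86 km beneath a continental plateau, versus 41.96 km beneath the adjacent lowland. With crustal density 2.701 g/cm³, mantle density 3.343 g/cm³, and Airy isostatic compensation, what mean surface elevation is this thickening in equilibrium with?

5.74 km

Excess crust Δ = 71.86 km − 41.96 km = 29.9 km, split between elevation h and root r with h + r = Δ.
Airy balance ρ_c h = (ρ_m − ρ_c) r gives r = h ρ_c/(ρ_m − ρ_c), so h (1 + ρ_c/(ρ_m − ρ_c)) = Δ, i.e. h = Δ (ρ_m − ρ_c)/ρ_m.
h = 29.9 km × 0.642/3.343 = 5.74 km.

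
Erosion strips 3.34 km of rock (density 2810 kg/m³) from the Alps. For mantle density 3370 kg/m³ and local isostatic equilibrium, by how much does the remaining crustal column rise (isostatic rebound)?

2.78 km

Unloading: uplift u = e ρ_c/ρ_m = 3.34 km × 2810/3370 = 2.78 km.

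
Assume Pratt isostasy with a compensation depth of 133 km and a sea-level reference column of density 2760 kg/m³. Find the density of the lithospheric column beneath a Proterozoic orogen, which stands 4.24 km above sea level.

2670 kg/m³

Pratt balance: ρ_ref D = ρ (D + h).
ρ = ρ_ref D/(D + h) = 2760 × 133 km/(133 km + 4.24 km) = 2670 kg/m³.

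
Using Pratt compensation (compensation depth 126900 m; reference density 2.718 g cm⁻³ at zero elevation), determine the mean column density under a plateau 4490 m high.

Pratt balance: ρ_ref D = ρ (D + h).
ρ = ρ_ref D/(D + h) = 2.718 × 126900 m/(126900 m + 4490 m) = 2.63 g cm⁻³.

2.63 g cm⁻³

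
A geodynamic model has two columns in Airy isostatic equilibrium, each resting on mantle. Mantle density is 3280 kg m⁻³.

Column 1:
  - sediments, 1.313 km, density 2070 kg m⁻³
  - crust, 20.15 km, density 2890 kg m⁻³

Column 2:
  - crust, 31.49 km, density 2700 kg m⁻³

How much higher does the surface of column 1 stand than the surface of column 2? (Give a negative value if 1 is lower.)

For any compensation level in the mantle, the mantle terms cancel and isostasy reduces to e = (Σt_1 − Σt_2) − (Σ(ρt)_1 − Σ(ρt)_2) / ρ_m.
Σt_1 = 21.463 km; Σt_2 = 31.49 km; Σ(ρt)_1 = 60951.41; Σ(ρt)_2 = 85023 (in km·kg m⁻³).
e = (21.463 − 31.49) − (60951.41 − 85023) / 3280 = −2.69 km.

−2.69 km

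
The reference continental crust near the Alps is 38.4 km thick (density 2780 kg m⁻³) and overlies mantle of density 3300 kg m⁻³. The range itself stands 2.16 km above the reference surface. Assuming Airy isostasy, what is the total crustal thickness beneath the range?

52.1 km

Root depth r = h ρ_c / (ρ_m − ρ_c) = 2.16 km × 2780 / 520 = 11.55 km.
Total thickness = T + h + r = 38.4 km + 2.16 km + 11.55 km = 52.1 km.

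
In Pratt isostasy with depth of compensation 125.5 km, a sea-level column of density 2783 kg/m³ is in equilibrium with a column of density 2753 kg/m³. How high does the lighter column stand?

1.37 km

ρ_ref D = ρ (D + h) → h = D (ρ_ref − ρ)/ρ.
h = 125.5 km × (2783 − 2753)/2753 = 1.37 km.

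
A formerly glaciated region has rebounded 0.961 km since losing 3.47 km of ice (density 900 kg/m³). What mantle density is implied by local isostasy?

ρ_m = ρ_ice t / u = 900 × 3.47 km/0.961 km = 3250 kg/m³.

3250 kg/m³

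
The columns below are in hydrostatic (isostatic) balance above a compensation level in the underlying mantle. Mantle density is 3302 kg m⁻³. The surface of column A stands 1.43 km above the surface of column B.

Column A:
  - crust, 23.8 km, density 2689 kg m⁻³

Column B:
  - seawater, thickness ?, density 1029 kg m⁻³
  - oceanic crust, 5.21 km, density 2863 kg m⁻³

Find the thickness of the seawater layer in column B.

3.33 km

Take the compensation level at the base of the deeper column (depth z_c below the surface of column A) and equate Σ ρ_i t_i down to z_c; mantle fills any gap and the z_c terms cancel.
Column A: 23.8×2689 + (z_c − 23.8)×3302
Column B: 1.43×0 + x×1029 + 5.21×2863 + (z_c − 1.43 − 5.21 − x)×3302
The z_c×3302 term appears on both sides and cancels. Collect the known terms of each column as K = Σ(ρt)_known − 3302 × (depth of known layers): K_A = 63998.2 − 3302×23.8 = −14589.4; K_B = 14916.23 − 3302×(1.43 + 5.21) = −7009.05.
Balance: K_A = K_B − x×(3302 − 1029), so x = (K_B − K_A)/(3302 − 1029) = 7580.35/2273 = 3.33 km.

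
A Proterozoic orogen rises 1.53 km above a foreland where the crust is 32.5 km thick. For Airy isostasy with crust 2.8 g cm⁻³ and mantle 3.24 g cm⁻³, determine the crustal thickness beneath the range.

43.8 km

Root depth r = h ρ_c / (ρ_m − ρ_c) = 1.53 km × 2.8 / 0.44 = 9.736 km.
Total thickness = T + h + r = 32.5 km + 1.53 km + 9.736 km = 43.8 km.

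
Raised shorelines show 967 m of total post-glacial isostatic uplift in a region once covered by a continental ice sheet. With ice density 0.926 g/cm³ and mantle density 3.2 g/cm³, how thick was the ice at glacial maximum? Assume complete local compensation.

u = t ρ_ice/ρ_m → t = u ρ_m/ρ_ice = 967 m × 3.2/0.926 = 3340 m.

3340 m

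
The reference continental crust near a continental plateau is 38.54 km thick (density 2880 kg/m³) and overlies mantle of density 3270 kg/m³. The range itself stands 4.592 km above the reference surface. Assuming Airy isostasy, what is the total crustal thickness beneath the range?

77 km

Root depth r = h ρ_c / (ρ_m − ρ_c) = 4.592 km × 2880 / 390 = 33.91 km.
Total thickness = T + h + r = 38.54 km + 4.592 km + 33.91 km = 77 km.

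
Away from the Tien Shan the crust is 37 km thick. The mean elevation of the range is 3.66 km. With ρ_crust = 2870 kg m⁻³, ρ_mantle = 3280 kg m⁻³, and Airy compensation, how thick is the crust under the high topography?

66.3 km

Root depth r = h ρ_c / (ρ_m − ρ_c) = 3.66 km × 2870 / 410 = 25.62 km.
Total thickness = T + h + r = 37 km + 3.66 km + 25.62 km = 66.3 km.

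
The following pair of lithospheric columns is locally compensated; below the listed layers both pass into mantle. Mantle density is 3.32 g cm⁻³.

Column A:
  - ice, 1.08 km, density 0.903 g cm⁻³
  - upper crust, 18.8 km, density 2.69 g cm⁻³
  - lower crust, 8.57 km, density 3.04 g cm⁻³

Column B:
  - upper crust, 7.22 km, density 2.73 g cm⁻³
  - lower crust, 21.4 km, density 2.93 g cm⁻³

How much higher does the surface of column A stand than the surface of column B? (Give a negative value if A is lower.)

1.28 km

For any compensation level in the mantle, the mantle terms cancel and isostasy reduces to e = (Σt_A − Σt_B) − (Σ(ρt)_A − Σ(ρt)_B) / ρ_m.
Σt_A = 28.45 km; Σt_B = 28.62 km; Σ(ρt)_A = 77.60004; Σ(ρt)_B = 82.4126 (in km·g cm⁻³).
e = (28.45 − 28.62) − (77.60004 − 82.4126) / 3.32 = 1.28 km.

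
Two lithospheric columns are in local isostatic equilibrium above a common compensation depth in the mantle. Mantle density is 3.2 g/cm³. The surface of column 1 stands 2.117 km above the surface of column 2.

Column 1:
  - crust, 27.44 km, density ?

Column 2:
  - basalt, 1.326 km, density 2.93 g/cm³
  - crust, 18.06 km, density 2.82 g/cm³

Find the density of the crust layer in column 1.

Take the compensation level at the base of the deeper column (depth z_c below the surface of column 1) and equate Σ ρ_i t_i down to z_c; mantle fills any gap and the z_c terms cancel.
Column 1: 27.44×ρ + (z_c − 27.44)×3.2
Column 2: 2.117×0 + 1.326×2.93 + 18.06×2.82 + (z_c − 2.117 − 19.386)×3.2
The z_c×3.2 term appears on both sides and cancels. Collect the known terms of each column as K = Σ(ρt)_known − 3.2 × (depth of known layers): K_1 = 0 − 3.2×27.44 = −87.808; K_2 = 54.81438 − 3.2×(2.117 + 19.386) = −13.99522.
Balance: K_1 + 27.44×ρ = K_2, so ρ = (K_2 − K_1)/27.44 = 73.8128/27.44 = 2.69 g/cm³.

2.69 g/cm³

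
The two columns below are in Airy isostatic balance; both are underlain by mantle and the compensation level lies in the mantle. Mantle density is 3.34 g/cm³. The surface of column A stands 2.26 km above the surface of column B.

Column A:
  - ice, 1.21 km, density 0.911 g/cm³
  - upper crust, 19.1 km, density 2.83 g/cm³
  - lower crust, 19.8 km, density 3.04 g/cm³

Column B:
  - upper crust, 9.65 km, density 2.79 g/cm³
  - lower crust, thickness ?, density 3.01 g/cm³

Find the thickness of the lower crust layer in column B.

17.5 km

Take the compensation level at the base of the deeper column (depth z_c below the surface of column A) and equate Σ ρ_i t_i down to z_c; mantle fills any gap and the z_c terms cancel.
Column A: 1.21×0.911 + 19.1×2.83 + 19.8×3.04 + (z_c − 40.11)×3.34
Column B: 2.26×0 + 9.65×2.79 + x×3.01 + (z_c − 2.26 − 9.65 − x)×3.34
The z_c×3.34 term appears on both sides and cancels. Collect the known terms of each column as K = Σ(ρt)_known − 3.34 × (depth of known layers): K_A = 115.34731 − 3.34×40.11 = −18.62009; K_B = 26.9235 − 3.34×(2.26 + 9.65) = −12.8559.
Balance: K_A = K_B − x×(3.34 − 3.01), so x = (K_B − K_A)/(3.34 − 3.01) = 5.76419/0.33 = 17.5 km.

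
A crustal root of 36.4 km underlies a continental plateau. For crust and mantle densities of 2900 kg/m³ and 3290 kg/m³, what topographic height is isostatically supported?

Isostatic balance requires: ρ_c h = (ρ_m − ρ_c) r.
h = r (ρ_m − ρ_c) / ρ_c = 36.4 km × (3290 − 2900) / 2900 = 4.9 km.

4.9 km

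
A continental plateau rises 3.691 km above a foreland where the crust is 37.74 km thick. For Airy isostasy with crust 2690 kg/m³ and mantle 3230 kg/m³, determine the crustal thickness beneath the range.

59.8 km

Root depth r = h ρ_c / (ρ_m − ρ_c) = 3.691 km × 2690 / 540 = 18.39 km.
Total thickness = T + h + r = 37.74 km + 3.691 km + 18.39 km = 59.8 km.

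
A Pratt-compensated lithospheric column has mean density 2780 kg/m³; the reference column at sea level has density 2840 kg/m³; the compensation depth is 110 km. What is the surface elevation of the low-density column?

2.37 km

ρ_ref D = ρ (D + h) → h = D (ρ_ref − ρ)/ρ.
h = 110 km × (2840 − 2780)/2780 = 2.37 km.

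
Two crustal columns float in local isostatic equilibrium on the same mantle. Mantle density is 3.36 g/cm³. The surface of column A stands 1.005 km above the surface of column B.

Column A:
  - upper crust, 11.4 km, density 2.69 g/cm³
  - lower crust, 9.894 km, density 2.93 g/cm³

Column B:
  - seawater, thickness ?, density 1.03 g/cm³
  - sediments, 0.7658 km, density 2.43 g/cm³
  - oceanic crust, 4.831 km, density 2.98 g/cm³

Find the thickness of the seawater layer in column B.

2.56 km

Take the compensation level at the base of the deeper column (depth z_c below the surface of column A) and equate Σ ρ_i t_i down to z_c; mantle fills any gap and the z_c terms cancel.
Column A: 11.4×2.69 + 9.894×2.93 + (z_c − 21.294)×3.36
Column B: 1.005×0 + x×1.03 + 0.7658×2.43 + 4.831×2.98 + (z_c − 1.005 − 5.5968 − x)×3.36
The z_c×3.36 term appears on both sides and cancels. Collect the known terms of each column as K = Σ(ρt)_known − 3.36 × (depth of known layers): K_A = 59.65542 − 3.36×21.294 = −11.89242; K_B = 16.257274 − 3.36×(1.005 + 5.5968) = −5.924774.
Balance: K_A = K_B − x×(3.36 − 1.03), so x = (K_B − K_A)/(3.36 − 1.03) = 5.96765/2.33 = 2.56 km.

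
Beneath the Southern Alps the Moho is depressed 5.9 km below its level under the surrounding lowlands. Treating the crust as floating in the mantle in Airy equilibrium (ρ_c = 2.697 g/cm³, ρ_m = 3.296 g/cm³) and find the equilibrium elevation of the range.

1.31 km

In Airy isostatic equilibrium: ρ_c h = (ρ_m − ρ_c) r.
h = r (ρ_m − ρ_c) / ρ_c = 5.9 km × (3.296 − 2.697) / 2.697 = 1.31 km.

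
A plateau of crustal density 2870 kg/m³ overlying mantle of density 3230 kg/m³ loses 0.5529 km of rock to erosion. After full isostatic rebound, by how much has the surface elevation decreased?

0.0616 km

Rebound u = e ρ_c/ρ_m = 0.5529 km × 2870/3230 = 0.4913 km.
Net surface drop = e − u = 0.5529 km − 0.4913 km = e (ρ_m − ρ_c)/ρ_m = 0.0616 km.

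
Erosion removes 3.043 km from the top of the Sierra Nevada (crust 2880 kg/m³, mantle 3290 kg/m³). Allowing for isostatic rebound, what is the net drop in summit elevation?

Rebound u = e ρ_c/ρ_m = 3.043 km × 2880/3290 = 2.664 km.
Net surface drop = e − u = 3.043 km − 2.664 km = e (ρ_m − ρ_c)/ρ_m = 0.379 km.

0.379 km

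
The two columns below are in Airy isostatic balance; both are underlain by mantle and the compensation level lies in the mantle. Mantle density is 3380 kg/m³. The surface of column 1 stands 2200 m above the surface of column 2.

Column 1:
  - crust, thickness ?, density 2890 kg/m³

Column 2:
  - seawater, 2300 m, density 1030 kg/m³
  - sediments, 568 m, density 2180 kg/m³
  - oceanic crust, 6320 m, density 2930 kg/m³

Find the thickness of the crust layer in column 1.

Take the compensation level at the base of the deeper column (depth z_c below the surface of column 1) and equate Σ ρ_i t_i down to z_c; mantle fills any gap and the z_c terms cancel.
Column 1: x×2890 + (z_c − 0 − x)×3380
Column 2: 2200×0 + 2300×1030 + 568×2180 + 6320×2930 + (z_c − 2200 − 9188)×3380
The z_c×3380 term appears on both sides and cancels. Collect the known terms of each column as K = Σ(ρt)_known − 3380 × (depth of known layers): K_1 = 0 − 3380×0 = 0; K_2 = 22124840 − 3380×(2200 + 9188) = −16366600.
Balance: K_1 − x×(3380 − 2890) = K_2, so x = (K_1 − K_2)/(3380 − 2890) = 16366600/490 = 33400 m.

33400 m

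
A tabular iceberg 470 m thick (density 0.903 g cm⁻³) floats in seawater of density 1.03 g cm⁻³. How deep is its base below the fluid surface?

Draft d = t ρ_obj/ρ_fluid = 470 m × 0.903/1.03 = 412 m.

412 m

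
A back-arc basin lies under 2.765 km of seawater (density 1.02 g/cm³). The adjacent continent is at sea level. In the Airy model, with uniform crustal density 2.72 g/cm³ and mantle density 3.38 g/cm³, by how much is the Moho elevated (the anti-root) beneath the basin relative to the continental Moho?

7.12 km

Isostatic balance requires: replacing crust with seawater at the top is compensated by replacing crust with mantle at the base: d (ρ_c − ρ_w) = a (ρ_m − ρ_c).
a = d (ρ_c − ρ_w)/(ρ_m − ρ_c) = 2.765 km × 1.7/0.66 = 7.12 km.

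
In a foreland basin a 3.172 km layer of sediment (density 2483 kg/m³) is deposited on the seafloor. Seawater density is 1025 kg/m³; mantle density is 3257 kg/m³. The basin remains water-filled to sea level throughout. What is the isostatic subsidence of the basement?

2.07 km

Submarine loading: the sediment displaces seawater, and the subsidence is in turn flooded, so s (ρ_m − ρ_w) = t (ρ_sed − ρ_w).
s = 3.172 km × (2483 − 1025) / (3257 − 1025) = 2.07 km.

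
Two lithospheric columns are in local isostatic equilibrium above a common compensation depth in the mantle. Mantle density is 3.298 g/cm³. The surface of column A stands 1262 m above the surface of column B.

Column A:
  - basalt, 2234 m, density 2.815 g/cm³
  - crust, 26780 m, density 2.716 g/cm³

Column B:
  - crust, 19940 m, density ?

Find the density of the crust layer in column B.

Take the compensation level at the base of the deeper column (depth z_c below the surface of column A) and equate Σ ρ_i t_i down to z_c; mantle fills any gap and the z_c terms cancel.
Column A: 2234×2.815 + 26780×2.716 + (z_c − 29014)×3.298
Column B: 1262×0 + 19940×ρ + (z_c − 1262 − 19940)×3.298
The z_c×3.298 term appears on both sides and cancels. Collect the known terms of each column as K = Σ(ρt)_known − 3.298 × (depth of known layers): K_A = 79023.19 − 3.298×29014 = −16664.982; K_B = 0 − 3.298×(1262 + 19940) = −69924.196.
Balance: K_A = K_B + 19940×ρ, so ρ = (K_A − K_B)/19940 = 53259.2/19940 = 2.67 g/cm³.

2.67 g/cm³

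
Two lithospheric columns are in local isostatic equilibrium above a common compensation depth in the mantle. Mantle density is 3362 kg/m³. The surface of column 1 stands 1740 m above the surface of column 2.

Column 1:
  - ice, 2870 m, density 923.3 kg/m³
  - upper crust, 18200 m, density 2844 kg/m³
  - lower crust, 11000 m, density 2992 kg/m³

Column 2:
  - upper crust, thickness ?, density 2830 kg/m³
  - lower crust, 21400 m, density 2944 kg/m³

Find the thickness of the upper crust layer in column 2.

Take the compensation level at the base of the deeper column (depth z_c below the surface of column 1) and equate Σ ρ_i t_i down to z_c; mantle fills any gap and the z_c terms cancel.
Column 1: 2870×923.3 + 18200×2844 + 11000×2992 + (z_c − 32070)×3362
Column 2: 1740×0 + x×2830 + 21400×2944 + (z_c − 1740 − 21400 − x)×3362
The z_c×3362 term appears on both sides and cancels. Collect the known terms of each column as K = Σ(ρt)_known − 3362 × (depth of known layers): K_1 = 87322671 − 3362×32070 = −20496669; K_2 = 63001600 − 3362×(1740 + 21400) = −14795080.
Balance: K_1 = K_2 − x×(3362 − 2830), so x = (K_2 − K_1)/(3362 − 2830) = 5701590/532 = 10700 m.

10700 m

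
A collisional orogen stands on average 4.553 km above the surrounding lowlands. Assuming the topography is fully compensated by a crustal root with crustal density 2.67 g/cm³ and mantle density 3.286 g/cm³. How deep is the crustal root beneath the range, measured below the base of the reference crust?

19.7 km

Isostatic balance requires: the weight of the topography is balanced by the buoyancy of the root, ρ_c h = (ρ_m − ρ_c) r.
r = h · ρ_c / (ρ_m − ρ_c) = 4.553 km × 2.67 / (3.286 − 2.67) = 19.7 km.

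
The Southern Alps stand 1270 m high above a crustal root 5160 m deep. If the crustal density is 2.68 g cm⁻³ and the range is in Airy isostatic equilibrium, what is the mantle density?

Airy balance: ρ_c h = (ρ_m − ρ_c) r → ρ_m = ρ_c (1 + h/r).
ρ_m = 2.68 × (1 + 1270 m/5160 m) = 3.34 g cm⁻³.

3.34 g cm⁻³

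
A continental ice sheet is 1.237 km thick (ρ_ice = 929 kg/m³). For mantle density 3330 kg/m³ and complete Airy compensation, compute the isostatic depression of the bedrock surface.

0.345 km

By Archimedes' principle applied to the lithosphere: the ice load ρ_ice t is balanced by mantle displaced below, ρ_m s.
s = t ρ_ice / ρ_m = 1.237 km × 929/3330 = 0.345 km.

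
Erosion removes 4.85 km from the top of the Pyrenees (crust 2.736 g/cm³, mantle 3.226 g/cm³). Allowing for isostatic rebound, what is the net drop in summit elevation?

0.737 km

Rebound u = e ρ_c/ρ_m = 4.85 km × 2.736/3.226 = 4.113 km.
Net surface drop = e − u = 4.85 km − 4.113 km = e (ρ_m − ρ_c)/ρ_m = 0.737 km.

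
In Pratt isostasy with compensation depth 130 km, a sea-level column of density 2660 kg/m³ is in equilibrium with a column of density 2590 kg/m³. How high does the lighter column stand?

3.51 km

ρ_ref D = ρ (D + h) → h = D (ρ_ref − ρ)/ρ.
h = 130 km × (2660 − 2590)/2590 = 3.51 km.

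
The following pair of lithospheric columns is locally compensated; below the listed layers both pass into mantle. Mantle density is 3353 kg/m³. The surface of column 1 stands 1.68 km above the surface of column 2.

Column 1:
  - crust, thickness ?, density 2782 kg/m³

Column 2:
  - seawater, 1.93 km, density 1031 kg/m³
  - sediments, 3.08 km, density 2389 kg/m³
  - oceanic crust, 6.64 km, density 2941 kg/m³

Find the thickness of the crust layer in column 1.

Take the compensation level at the base of the deeper column (depth z_c below the surface of column 1) and equate Σ ρ_i t_i down to z_c; mantle fills any gap and the z_c terms cancel.
Column 1: x×2782 + (z_c − 0 − x)×3353
Column 2: 1.68×0 + 1.93×1031 + 3.08×2389 + 6.64×2941 + (z_c − 1.68 − 11.65)×3353
The z_c×3353 term appears on both sides and cancels. Collect the known terms of each column as K = Σ(ρt)_known − 3353 × (depth of known layers): K_1 = 0 − 3353×0 = 0; K_2 = 28876.19 − 3353×(1.68 + 11.65) = −15819.3.
Balance: K_1 − x×(3353 − 2782) = K_2, so x = (K_1 − K_2)/(3353 − 2782) = 15819.3/571 = 27.7 km.

27.7 km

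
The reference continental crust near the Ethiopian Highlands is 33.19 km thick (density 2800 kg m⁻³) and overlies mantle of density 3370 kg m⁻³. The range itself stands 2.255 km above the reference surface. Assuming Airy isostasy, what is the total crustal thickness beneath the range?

46.5 km

Root depth r = h ρ_c / (ρ_m − ρ_c) = 2.255 km × 2800 / 570 = 11.08 km.
Total thickness = T + h + r = 33.19 km + 2.255 km + 11.08 km = 46.5 km.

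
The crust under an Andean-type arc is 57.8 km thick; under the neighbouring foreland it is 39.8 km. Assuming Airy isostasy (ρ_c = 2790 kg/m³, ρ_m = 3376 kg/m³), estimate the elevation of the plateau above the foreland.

3.12 km

Excess crust Δ = 57.8 km − 39.8 km = 18 km, split between elevation h and root r with h + r = Δ.
Airy balance ρ_c h = (ρ_m − ρ_c) r gives r = h ρ_c/(ρ_m − ρ_c), so h (1 + ρ_c/(ρ_m − ρ_c)) = Δ, i.e. h = Δ (ρ_m − ρ_c)/ρ_m.
h = 18 km × 586/3376 = 3.12 km.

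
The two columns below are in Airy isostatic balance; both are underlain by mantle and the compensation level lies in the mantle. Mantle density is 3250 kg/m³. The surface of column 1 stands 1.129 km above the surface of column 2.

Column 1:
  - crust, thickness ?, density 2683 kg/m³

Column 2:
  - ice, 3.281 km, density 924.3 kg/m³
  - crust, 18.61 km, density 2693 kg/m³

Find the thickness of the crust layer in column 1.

Take the compensation level at the base of the deeper column (depth z_c below the surface of column 1) and equate Σ ρ_i t_i down to z_c; mantle fills any gap and the z_c terms cancel.
Column 1: x×2683 + (z_c − 0 − x)×3250
Column 2: 1.129×0 + 3.281×924.3 + 18.61×2693 + (z_c − 1.129 − 21.891)×3250
The z_c×3250 term appears on both sides and cancels. Collect the known terms of each column as K = Σ(ρt)_known − 3250 × (depth of known layers): K_1 = 0 − 3250×0 = 0; K_2 = 53149.3583 − 3250×(1.129 + 21.891) = −21665.6417.
Balance: K_1 − x×(3250 − 2683) = K_2, so x = (K_1 − K_2)/(3250 − 2683) = 21665.6/567 = 38.2 km.

38.2 km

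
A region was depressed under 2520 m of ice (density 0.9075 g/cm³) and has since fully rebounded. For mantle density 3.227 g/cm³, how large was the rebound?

Removing the load lets mantle flow back in; uplift u satisfies ρ_ice t = ρ_m u.
u = t ρ_ice/ρ_m = 2520 m × 0.9075/3.227 = 709 m.

709 m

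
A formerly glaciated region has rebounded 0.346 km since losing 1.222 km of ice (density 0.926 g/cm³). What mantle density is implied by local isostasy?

ρ_m = ρ_ice t / u = 0.926 × 1.222 km/0.346 km = 3.27 g/cm³.

3.27 g/cm³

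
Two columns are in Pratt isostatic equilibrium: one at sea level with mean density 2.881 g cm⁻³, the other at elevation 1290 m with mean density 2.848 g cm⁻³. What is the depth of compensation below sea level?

ρ_ref D = ρ (D + h) → D (ρ_ref − ρ) = ρ h.
D = ρ h/(ρ_ref − ρ) = 2.848 × 1290 m/(2.881 − 2.848) = 111000 m.

111000 m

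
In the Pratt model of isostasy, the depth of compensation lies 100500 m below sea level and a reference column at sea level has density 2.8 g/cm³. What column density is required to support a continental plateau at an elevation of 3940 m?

Pratt balance: ρ_ref D = ρ (D + h).
ρ = ρ_ref D/(D + h) = 2.8 × 100500 m/(100500 m + 3940 m) = 2.69 g/cm³.

2.69 g/cm³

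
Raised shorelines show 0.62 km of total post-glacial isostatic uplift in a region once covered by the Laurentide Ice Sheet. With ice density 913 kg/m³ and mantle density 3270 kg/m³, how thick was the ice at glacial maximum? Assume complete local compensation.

2.22 km

u = t ρ_ice/ρ_m → t = u ρ_m/ρ_ice = 0.62 km × 3270/913 = 2.22 km.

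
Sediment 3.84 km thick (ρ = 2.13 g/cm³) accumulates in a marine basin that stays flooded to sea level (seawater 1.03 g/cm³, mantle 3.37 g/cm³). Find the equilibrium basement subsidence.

1.81 km

Submarine loading: the sediment displaces seawater, and the subsidence is in turn flooded, so s (ρ_m − ρ_w) = t (ρ_sed − ρ_w).
s = 3.84 km × (2.13 − 1.03) / (3.37 − 1.03) = 1.81 km.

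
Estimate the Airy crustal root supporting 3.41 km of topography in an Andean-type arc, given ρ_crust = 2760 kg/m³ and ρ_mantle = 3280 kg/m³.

18.1 km

By Archimedes' principle applied to the lithosphere: the weight of the topography is balanced by the buoyancy of the root, ρ_c h = (ρ_m − ρ_c) r.
r = h · ρ_c / (ρ_m − ρ_c) = 3.41 km × 2760 / (3280 − 2760) = 18.1 km.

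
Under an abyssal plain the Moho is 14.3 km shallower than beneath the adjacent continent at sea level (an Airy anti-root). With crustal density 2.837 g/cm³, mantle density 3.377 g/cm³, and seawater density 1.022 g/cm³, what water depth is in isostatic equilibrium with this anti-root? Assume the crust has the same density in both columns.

4.25 km

Replacing a thickness d of crust by seawater at the top must be balanced by replacing crust with mantle at the base: d (ρ_c − ρ_w) = a (ρ_m − ρ_c).
d = a (ρ_m − ρ_c)/(ρ_c − ρ_w) = 14.3 km × 0.54/1.815 = 4.25 km.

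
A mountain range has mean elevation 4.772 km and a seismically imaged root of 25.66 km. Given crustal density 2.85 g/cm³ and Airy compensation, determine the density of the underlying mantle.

Airy balance: ρ_c h = (ρ_m − ρ_c) r → ρ_m = ρ_c (1 + h/r).
ρ_m = 2.85 × (1 + 4.772 km/25.66 km) = 3.38 g/cm³.

3.38 g/cm³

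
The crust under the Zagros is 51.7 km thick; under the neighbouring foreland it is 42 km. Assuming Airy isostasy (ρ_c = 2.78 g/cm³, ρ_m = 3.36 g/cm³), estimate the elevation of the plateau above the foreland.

Excess crust Δ = 51.7 km − 42 km = 9.7 km, split between elevation h and root r with h + r = Δ.
Airy balance ρ_c h = (ρ_m − ρ_c) r gives r = h ρ_c/(ρ_m − ρ_c), so h (1 + ρ_c/(ρ_m − ρ_c)) = Δ, i.e. h = Δ (ρ_m − ρ_c)/ρ_m.
h = 9.7 km × 0.58/3.36 = 1.67 km.

1.67 km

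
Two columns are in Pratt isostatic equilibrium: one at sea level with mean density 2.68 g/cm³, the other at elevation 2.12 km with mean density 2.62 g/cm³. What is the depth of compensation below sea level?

92.6 km

ρ_ref D = ρ (D + h) → D (ρ_ref − ρ) = ρ h.
D = ρ h/(ρ_ref − ρ) = 2.62 × 2.12 km/(2.68 − 2.62) = 92.6 km.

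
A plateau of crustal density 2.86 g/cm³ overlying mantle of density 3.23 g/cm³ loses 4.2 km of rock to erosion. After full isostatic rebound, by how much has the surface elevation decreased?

0.481 km

Rebound u = e ρ_c/ρ_m = 4.2 km × 2.86/3.23 = 3.719 km.
Net surface drop = e − u = 4.2 km − 3.719 km = e (ρ_m − ρ_c)/ρ_m = 0.481 km.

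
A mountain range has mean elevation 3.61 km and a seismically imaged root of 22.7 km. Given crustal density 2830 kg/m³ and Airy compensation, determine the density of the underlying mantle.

Airy balance: ρ_c h = (ρ_m − ρ_c) r → ρ_m = ρ_c (1 + h/r).
ρ_m = 2830 × (1 + 3.61 km/22.7 km) = 3280 kg/m³.

3280 kg/m³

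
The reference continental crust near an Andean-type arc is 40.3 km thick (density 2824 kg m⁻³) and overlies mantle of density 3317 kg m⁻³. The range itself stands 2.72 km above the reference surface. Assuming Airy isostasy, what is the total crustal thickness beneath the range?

58.6 km

Root depth r = h ρ_c / (ρ_m − ρ_c) = 2.72 km × 2824 / 493 = 15.58 km.
Total thickness = T + h + r = 40.3 km + 2.72 km + 15.58 km = 58.6 km.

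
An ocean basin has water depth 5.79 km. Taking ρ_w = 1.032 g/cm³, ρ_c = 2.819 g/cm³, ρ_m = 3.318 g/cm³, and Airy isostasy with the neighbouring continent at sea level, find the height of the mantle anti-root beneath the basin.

20.7 km

Balancing pressure at the compensation depth: replacing crust with seawater at the top is compensated by replacing crust with mantle at the base: d (ρ_c − ρ_w) = a (ρ_m − ρ_c).
a = d (ρ_c − ρ_w)/(ρ_m − ρ_c) = 5.79 km × 1.787/0.499 = 20.7 km.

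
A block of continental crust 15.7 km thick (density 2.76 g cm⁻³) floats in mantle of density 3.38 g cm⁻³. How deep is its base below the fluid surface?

Draft d = t ρ_obj/ρ_fluid = 15.7 km × 2.76/3.38 = 12.8 km.

12.8 km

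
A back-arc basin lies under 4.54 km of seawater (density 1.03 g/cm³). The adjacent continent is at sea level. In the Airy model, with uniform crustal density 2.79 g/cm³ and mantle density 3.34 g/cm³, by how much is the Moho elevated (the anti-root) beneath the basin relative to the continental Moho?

14.5 km

Balancing pressure at the compensation depth: replacing crust with seawater at the top is compensated by replacing crust with mantle at the base: d (ρ_c − ρ_w) = a (ρ_m − ρ_c).
a = d (ρ_c − ρ_w)/(ρ_m − ρ_c) = 4.54 km × 1.76/0.55 = 14.5 km.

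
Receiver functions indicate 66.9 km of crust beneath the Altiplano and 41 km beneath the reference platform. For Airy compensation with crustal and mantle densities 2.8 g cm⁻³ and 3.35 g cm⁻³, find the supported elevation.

4.25 km

Excess crust Δ = 66.9 km − 41 km = 25.9 km, split between elevation h and root r with h + r = Δ.
Airy balance ρ_c h = (ρ_m − ρ_c) r gives r = h ρ_c/(ρ_m − ρ_c), so h (1 + ρ_c/(ρ_m − ρ_c)) = Δ, i.e. h = Δ (ρ_m − ρ_c)/ρ_m.
h = 25.9 km × 0.55/3.35 = 4.25 km.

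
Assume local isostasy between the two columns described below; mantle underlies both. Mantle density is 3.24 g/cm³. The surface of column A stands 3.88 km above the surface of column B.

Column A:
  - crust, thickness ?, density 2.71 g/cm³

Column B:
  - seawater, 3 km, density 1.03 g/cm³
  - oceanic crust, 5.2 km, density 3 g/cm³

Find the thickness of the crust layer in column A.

38.6 km

Take the compensation level at the base of the deeper column (depth z_c below the surface of column A) and equate Σ ρ_i t_i down to z_c; mantle fills any gap and the z_c terms cancel.
Column A: x×2.71 + (z_c − 0 − x)×3.24
Column B: 3.88×0 + 3×1.03 + 5.2×3 + (z_c − 3.88 − 8.2)×3.24
The z_c×3.24 term appears on both sides and cancels. Collect the known terms of each column as K = Σ(ρt)_known − 3.24 × (depth of known layers): K_A = 0 − 3.24×0 = 0; K_B = 18.69 − 3.24×(3.88 + 8.2) = −20.4492.
Balance: K_A − x×(3.24 − 2.71) = K_B, so x = (K_A − K_B)/(3.24 − 2.71) = 20.4492/0.53 = 38.6 km.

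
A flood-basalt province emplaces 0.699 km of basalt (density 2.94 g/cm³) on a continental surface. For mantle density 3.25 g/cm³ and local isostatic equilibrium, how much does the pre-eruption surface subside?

0.632 km

Subaerial loading: s = t ρ_load / ρ_m.
s = 0.699 km × 2.94/3.25 = 0.632 km.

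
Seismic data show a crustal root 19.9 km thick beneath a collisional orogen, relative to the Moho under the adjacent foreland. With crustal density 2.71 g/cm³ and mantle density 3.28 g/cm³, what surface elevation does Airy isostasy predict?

By Archimedes' principle applied to the lithosphere: ρ_c h = (ρ_m − ρ_c) r.
h = r (ρ_m − ρ_c) / ρ_c = 19.9 km × (3.28 − 2.71) / 2.71 = 4.19 km.

4.19 km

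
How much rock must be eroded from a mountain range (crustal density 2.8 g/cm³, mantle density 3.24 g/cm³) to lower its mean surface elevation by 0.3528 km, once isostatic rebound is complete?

2.6 km

Net drop Δ = e − u = e − e ρ_c/ρ_m = e (ρ_m − ρ_c)/ρ_m.
e = Δ ρ_m/(ρ_m − ρ_c) = 0.3528 km × 3.24/0.44 = 2.6 km.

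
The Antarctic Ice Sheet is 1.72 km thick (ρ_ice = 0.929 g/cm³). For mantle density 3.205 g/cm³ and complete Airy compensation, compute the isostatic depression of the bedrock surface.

By Archimedes' principle applied to the lithosphere: the ice load ρ_ice t is balanced by mantle displaced below, ρ_m s.
s = t ρ_ice / ρ_m = 1.72 km × 0.929/3.205 = 0.499 km.

0.499 km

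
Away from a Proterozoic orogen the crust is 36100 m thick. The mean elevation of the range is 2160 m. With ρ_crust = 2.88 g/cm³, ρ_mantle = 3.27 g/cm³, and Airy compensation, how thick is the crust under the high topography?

54200 m

Root depth r = h ρ_c / (ρ_m − ρ_c) = 2160 m × 2.88 / 0.39 = 15950 m.
Total thickness = T + h + r = 36100 m + 2160 m + 15950 m = 54200 m.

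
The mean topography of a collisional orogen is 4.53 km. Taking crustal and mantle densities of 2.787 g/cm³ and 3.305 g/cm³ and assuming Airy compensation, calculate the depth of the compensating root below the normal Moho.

24.4 km

Balancing pressure at the compensation depth: the weight of the topography is balanced by the buoyancy of the root, ρ_c h = (ρ_m − ρ_c) r.
r = h · ρ_c / (ρ_m − ρ_c) = 4.53 km × 2.787 / (3.305 − 2.787) = 24.4 km.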